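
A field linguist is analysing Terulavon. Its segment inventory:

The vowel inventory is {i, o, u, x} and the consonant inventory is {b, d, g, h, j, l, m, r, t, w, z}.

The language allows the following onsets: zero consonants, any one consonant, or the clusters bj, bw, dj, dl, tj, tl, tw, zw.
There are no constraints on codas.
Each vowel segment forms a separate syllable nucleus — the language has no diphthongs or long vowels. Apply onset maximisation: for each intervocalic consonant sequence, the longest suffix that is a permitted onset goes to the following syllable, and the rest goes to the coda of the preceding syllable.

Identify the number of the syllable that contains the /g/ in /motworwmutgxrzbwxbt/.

4

Vowels present: o, o, u, x, x; each is a nucleus, giving 5 syllables.
V1 /o/ – V2 /o/: /tw/ is a licit onset in full, so it all attaches to the next syllable.
V2 /o/ – V3 /u/: /rwm/; trying suffixes from longest down, /m/ is the first permitted one, so coda /rw/ | onset /m/.
V3 /u/ – V4 /x/: /tg/; trying suffixes from longest down, /g/ is the first permitted one, so coda /t/ | onset /g/.
V4 /x/ – V5 /x/: /rzbw/ — longest licit onset from the right is /bw/, leaving /rz/ as coda.
Putting it together: mo.tworw.mut.gxrz.bwxbt.
The /g/ is in the onset of syllable 4 (/gxrz/).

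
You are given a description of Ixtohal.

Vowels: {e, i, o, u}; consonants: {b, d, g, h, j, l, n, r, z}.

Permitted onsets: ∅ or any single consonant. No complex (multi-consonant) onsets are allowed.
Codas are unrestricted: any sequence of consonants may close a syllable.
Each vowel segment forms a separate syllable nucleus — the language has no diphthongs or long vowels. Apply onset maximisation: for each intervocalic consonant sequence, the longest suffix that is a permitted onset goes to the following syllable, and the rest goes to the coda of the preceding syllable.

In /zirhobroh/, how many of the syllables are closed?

The vowels are i, o, o — 3 nuclei, so 3 syllables.
V1 /i/ – V2 /o/: cluster /rh/ — the longest permitted-onset suffix is /h/; onset = /h/, preceding coda = /r/.
V2 /o/ – V3 /o/: /br/; trying suffixes from longest down, /r/ is the first permitted one, so coda /b/ | onset /r/.
Syllabification: zir.hob.roh.
Classifying each syllable: /zir/ (closed), /hob/ (closed), /roh/ (closed).
Closed syllables: 3.

3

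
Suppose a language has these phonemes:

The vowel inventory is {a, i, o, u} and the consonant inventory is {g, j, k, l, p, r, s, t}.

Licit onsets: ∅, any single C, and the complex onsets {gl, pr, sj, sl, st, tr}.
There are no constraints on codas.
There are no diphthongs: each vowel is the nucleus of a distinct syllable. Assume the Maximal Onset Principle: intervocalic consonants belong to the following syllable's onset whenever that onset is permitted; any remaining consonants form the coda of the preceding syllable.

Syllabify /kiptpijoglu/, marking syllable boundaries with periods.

kipt.pi.jo.glu

The vowels are i, i, o, u — 4 nuclei, so 4 syllables.
σ1/σ2 boundary: cluster /ptp/ — the longest permitted-onset suffix is /p/; onset = /p/, preceding coda = /pt/.
σ2/σ3 boundary: /j/ is a single consonant, so it becomes the next onset.
σ3/σ4 boundary: cluster /gl/ — /gl/ is itself a permitted onset, so the whole cluster goes right; preceding coda = ∅.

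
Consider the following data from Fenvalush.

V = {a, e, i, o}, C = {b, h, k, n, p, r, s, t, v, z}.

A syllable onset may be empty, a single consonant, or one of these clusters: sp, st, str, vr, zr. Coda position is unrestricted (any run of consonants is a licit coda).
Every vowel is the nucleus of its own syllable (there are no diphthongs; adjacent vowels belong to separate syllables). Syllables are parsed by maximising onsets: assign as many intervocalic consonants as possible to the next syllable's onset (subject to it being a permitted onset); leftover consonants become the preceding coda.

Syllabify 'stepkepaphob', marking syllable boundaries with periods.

Nuclei (vowels): e, e, a, o → 4 syllables.
V1 /e/ – V2 /e/: cluster /pk/ — the longest permitted-onset suffix is /k/; onset = /k/, preceding coda = /p/.
V2 /e/ – V3 /a/: /p/ → onset of the next syllable (single consonants are always licit onsets).
V3 /a/ – V4 /o/: /ph/ — longest licit onset from the right is /h/, leaving /p/ as coda.

step.ke.pap.hob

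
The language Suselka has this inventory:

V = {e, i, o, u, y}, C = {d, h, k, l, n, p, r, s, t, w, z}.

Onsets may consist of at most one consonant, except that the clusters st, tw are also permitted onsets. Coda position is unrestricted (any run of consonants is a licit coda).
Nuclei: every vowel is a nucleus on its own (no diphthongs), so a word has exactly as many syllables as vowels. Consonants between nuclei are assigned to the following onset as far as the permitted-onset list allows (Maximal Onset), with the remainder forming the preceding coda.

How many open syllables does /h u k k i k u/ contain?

2

The vowels are u, i, u — 3 nuclei, so 3 syllables.
V1 /u/ – V2 /i/: /kk/ splits as /k/ + /k/ (/k/ is the longest suffix that is a licit onset).
V2 /i/ – V3 /u/: just /k/ — single C goes to the following onset.
Putting it together: huk.ki.ku.
Classifying each syllable: /huk/ (closed), /ki/ (open), /ku/ (open).
Open syllables: 2.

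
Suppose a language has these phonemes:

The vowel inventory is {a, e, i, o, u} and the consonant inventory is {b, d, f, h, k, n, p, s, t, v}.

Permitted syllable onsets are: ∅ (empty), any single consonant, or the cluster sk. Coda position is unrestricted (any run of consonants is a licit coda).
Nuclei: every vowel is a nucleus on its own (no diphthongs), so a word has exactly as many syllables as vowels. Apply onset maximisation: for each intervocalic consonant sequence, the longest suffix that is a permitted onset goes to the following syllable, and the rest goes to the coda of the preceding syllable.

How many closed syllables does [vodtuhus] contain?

2

The vowels are o, u, u — 3 nuclei, so 3 syllables.
V1 /o/ – V2 /u/: /dt/; trying suffixes from longest down, /t/ is the first permitted one, so coda /d/ | onset /t/.
V2 /u/ – V3 /u/: /h/ → onset of the next syllable (single consonants are always licit onsets).
Putting it together: vod.tu.hus.
Classifying each syllable: /vod/ (closed), /tu/ (open), /hus/ (closed).
Closed syllables: 2.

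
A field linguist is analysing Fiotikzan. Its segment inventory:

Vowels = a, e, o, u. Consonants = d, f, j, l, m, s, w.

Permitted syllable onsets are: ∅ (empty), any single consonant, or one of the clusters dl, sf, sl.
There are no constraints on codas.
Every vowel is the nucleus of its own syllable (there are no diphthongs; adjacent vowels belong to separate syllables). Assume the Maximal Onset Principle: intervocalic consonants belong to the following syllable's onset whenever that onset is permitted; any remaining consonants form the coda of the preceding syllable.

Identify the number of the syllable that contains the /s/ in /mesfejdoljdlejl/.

2

Nuclei (vowels): e, e, o, e → 4 syllables.
V1 /e/ – V2 /e/: /sf/ is a licit onset in full, so it all attaches to the next syllable.
V2 /e/ – V3 /o/: /jd/; trying suffixes from longest down, /d/ is the first permitted one, so coda /j/ | onset /d/.
V3 /o/ – V4 /e/: /ljdl/ — longest licit onset from the right is /dl/, leaving /lj/ as coda.
Result: me.sfej.dolj.dlejl.
The /s/ is in the onset of syllable 2 (/sfej/).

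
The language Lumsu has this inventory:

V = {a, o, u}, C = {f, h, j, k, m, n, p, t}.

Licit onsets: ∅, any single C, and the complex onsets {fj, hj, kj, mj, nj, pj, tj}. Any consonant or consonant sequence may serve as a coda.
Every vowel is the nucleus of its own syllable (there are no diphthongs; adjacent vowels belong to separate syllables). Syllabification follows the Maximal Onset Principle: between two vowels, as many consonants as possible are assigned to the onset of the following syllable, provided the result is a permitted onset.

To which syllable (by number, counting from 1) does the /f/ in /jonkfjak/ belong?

Vowels present: o, a; each is a nucleus, giving 2 syllables.
/o…a/ gap (V1→V2): /nkfj/; trying suffixes from longest down, /fj/ is the first permitted one, so coda /nk/ | onset /fj/.
Result: jonk.fjak.
The /f/ is in the onset of syllable 2 (/fjak/).

2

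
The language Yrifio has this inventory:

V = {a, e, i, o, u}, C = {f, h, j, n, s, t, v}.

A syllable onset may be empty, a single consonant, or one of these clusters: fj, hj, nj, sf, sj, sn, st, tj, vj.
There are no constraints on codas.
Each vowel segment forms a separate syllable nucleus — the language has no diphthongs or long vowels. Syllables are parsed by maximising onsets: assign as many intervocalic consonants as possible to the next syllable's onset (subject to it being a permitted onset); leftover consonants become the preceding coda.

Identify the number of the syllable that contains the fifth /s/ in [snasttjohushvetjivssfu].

6

Vowels present: a, o, u, e, i, u; each is a nucleus, giving 6 syllables.
/a…o/ gap (V1→V2): /sttj/; trying suffixes from longest down, /tj/ is the first permitted one, so coda /st/ | onset /tj/.
/o…u/ gap (V2→V3): just /h/ — single C goes to the following onset.
/u…e/ gap (V3→V4): /shv/ splits as /sh/ + /v/ (/v/ is the longest suffix that is a licit onset).
/e…i/ gap (V4→V5): /tj/ — entire cluster is a permitted onset → onset /tj/, coda ∅.
/i…u/ gap (V5→V6): cluster /vssf/ — the longest permitted-onset suffix is /sf/; onset = /sf/, preceding coda = /vs/.
Putting it together: snast.tjo.hush.ve.tjivs.sfu.
The fifth /s/ is in the onset of syllable 6 (/sfu/).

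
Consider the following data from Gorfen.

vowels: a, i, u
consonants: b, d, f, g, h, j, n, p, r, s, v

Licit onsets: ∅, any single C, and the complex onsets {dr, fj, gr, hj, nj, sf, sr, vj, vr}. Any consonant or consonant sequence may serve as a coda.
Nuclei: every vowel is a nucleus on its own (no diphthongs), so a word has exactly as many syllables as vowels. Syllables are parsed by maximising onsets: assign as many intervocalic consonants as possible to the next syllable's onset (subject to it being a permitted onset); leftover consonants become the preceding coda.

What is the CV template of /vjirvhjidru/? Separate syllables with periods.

Nuclei (vowels): i, i, u → 3 syllables.
V1 /i/ – V2 /i/: /rvhj/ — longest licit onset from the right is /hj/, leaving /rv/ as coda.
V2 /i/ – V3 /u/: /dr/ is a licit onset in full, so it all attaches to the next syllable.
Syllabification: vjirv.hji.dru.
Mapping each syllable to C/V: /vjirv/ → CCVCC, /hji/ → CCV, /dru/ → CCV.

CCVCC.CCV.CCV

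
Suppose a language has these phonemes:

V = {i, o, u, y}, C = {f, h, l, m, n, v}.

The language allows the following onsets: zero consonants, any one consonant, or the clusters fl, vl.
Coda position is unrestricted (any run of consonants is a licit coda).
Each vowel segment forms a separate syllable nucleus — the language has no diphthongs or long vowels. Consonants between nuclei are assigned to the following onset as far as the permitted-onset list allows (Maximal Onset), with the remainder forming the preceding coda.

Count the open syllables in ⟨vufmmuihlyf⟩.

Vowels present: u, u, i, y; each is a nucleus, giving 4 syllables.
Between /u/ (V1) and /u/ (V2): cluster /fmm/ — the longest permitted-onset suffix is /m/; onset = /m/, preceding coda = /fm/.
Between /u/ (V2) and /i/ (V3): nothing intervenes; syllable break is V.V.
Between /i/ (V3) and /y/ (V4): /hl/; trying suffixes from longest down, /l/ is the first permitted one, so coda /h/ | onset /l/.
Syllabification: vufm.mu.ih.lyf.
Classifying each syllable: /vufm/ (closed), /mu/ (open), /ih/ (closed), /lyf/ (closed).
Open syllables: 1.

1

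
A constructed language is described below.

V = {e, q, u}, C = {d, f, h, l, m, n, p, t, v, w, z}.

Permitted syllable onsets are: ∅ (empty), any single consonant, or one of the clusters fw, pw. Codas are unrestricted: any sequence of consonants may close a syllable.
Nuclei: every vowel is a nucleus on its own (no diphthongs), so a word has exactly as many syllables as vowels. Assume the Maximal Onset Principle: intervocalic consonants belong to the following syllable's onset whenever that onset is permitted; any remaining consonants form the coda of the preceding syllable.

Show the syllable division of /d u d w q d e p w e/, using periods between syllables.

dud.wq.de.pwe

Vowels present: u, q, e, e; each is a nucleus, giving 4 syllables.
Between /u/ (V1) and /q/ (V2): /dw/; trying suffixes from longest down, /w/ is the first permitted one, so coda /d/ | onset /w/.
Between /q/ (V2) and /e/ (V3): /d/ → onset of the next syllable (single consonants are always licit onsets).
Between /e/ (V3) and /e/ (V4): /pw/ — entire cluster is a permitted onset → onset /pw/, coda ∅.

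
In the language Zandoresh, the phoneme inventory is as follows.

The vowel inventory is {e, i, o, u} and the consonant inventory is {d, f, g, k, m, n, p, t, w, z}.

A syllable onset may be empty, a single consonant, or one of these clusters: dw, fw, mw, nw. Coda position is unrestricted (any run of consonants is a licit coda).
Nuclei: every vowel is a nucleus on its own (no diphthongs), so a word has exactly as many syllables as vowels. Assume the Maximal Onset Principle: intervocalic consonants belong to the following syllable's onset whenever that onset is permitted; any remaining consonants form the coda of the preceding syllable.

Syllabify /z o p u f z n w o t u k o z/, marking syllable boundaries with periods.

The vowels are o, u, o, u, o — 5 nuclei, so 5 syllables.
/o…u/ gap (V1→V2): /p/ → onset of the next syllable (single consonants are always licit onsets).
/u…o/ gap (V2→V3): cluster /fznw/ — the longest permitted-onset suffix is /nw/; onset = /nw/, preceding coda = /fz/.
/o…u/ gap (V3→V4): /t/ → onset of the next syllable (single consonants are always licit onsets).
/u…o/ gap (V4→V5): /k/ → onset of the next syllable (single consonants are always licit onsets).

zo.pufz.nwo.tu.koz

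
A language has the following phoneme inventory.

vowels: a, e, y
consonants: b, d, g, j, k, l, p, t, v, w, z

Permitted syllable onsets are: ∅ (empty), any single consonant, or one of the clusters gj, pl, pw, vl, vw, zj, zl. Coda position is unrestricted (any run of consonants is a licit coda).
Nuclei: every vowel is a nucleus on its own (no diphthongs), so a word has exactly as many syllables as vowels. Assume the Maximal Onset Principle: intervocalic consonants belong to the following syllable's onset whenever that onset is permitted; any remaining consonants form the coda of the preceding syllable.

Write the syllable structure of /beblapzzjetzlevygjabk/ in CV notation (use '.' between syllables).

CVC.CVCC.CCVC.CCV.CV.CCVCC

Nuclei (vowels): e, a, e, e, y, a → 6 syllables.
Between /e/ (V1) and /a/ (V2): /bl/; trying suffixes from longest down, /l/ is the first permitted one, so coda /b/ | onset /l/.
Between /a/ (V2) and /e/ (V3): /pzzj/ splits as /pz/ + /zj/ (/zj/ is the longest suffix that is a licit onset).
Between /e/ (V3) and /e/ (V4): cluster /tzl/ — the longest permitted-onset suffix is /zl/; onset = /zl/, preceding coda = /t/.
Between /e/ (V4) and /y/ (V5): just /v/ — single C goes to the following onset.
Between /y/ (V5) and /a/ (V6): /gj/ — entire cluster is a permitted onset → onset /gj/, coda ∅.
Syllabification: beb.lapz.zjet.zle.vy.gjabk.
Mapping each syllable to C/V: /beb/ → CVC, /lapz/ → CVCC, /zjet/ → CCVC, /zle/ → CCV, /vy/ → CV, /gjabk/ → CCVCC.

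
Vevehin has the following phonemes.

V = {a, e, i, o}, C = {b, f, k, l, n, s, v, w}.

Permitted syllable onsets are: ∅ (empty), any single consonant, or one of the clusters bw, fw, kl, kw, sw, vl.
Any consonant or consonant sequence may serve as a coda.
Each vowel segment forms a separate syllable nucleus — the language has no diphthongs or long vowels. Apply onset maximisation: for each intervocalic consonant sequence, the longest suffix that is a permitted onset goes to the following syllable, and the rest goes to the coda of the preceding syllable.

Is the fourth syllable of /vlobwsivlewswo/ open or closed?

open

Vowels present: o, i, e, o; each is a nucleus, giving 4 syllables.
σ1/σ2 boundary: /bws/; trying suffixes from longest down, /s/ is the first permitted one, so coda /bw/ | onset /s/.
σ2/σ3 boundary: /vl/ is a licit onset in full, so it all attaches to the next syllable.
σ3/σ4 boundary: /wsw/ — longest licit onset from the right is /sw/, leaving /w/ as coda.
Result: vlobw.si.vlew.swo.
Syllable 4 is /swo/; it ends in its nucleus with no coda, so it is open.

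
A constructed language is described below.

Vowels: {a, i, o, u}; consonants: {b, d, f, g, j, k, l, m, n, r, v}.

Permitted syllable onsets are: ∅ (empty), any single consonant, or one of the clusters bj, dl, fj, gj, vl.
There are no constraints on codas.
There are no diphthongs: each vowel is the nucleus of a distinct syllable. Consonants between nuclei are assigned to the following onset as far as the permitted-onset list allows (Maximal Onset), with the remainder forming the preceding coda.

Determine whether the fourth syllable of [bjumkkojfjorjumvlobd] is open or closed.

closed

Nuclei (vowels): u, o, o, u, o → 5 syllables.
σ1/σ2 boundary: /mkk/ — longest licit onset from the right is /k/, leaving /mk/ as coda.
σ2/σ3 boundary: /jfj/; trying suffixes from longest down, /fj/ is the first permitted one, so coda /j/ | onset /fj/.
σ3/σ4 boundary: /rj/ splits as /r/ + /j/ (/j/ is the longest suffix that is a licit onset).
σ4/σ5 boundary: /mvl/ splits as /m/ + /vl/ (/vl/ is the longest suffix that is a licit onset).
Putting it together: bjumk.koj.fjor.jum.vlobd.
Syllable 4 is /jum/ with coda /m/, so it is closed.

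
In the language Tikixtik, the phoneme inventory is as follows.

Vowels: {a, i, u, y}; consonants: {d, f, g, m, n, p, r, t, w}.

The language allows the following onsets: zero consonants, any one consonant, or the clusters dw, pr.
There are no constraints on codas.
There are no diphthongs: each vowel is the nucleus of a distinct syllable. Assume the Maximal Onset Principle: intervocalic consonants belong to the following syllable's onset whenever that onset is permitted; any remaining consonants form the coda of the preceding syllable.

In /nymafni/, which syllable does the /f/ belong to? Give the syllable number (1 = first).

Vowels present: y, a, i; each is a nucleus, giving 3 syllables.
/y…a/ gap (V1→V2): /m/ is a single consonant, so it becomes the next onset.
/a…i/ gap (V2→V3): /fn/ — longest licit onset from the right is /n/, leaving /f/ as coda.
Result: ny.maf.ni.
The /f/ is in the coda of syllable 2 (/maf/).

2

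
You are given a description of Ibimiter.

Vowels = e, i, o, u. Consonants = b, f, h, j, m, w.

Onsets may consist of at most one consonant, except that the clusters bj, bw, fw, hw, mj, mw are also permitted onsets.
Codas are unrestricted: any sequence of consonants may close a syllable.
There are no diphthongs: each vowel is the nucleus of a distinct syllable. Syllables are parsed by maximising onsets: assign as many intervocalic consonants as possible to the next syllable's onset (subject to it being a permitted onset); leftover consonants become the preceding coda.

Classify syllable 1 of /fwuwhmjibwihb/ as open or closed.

The vowels are u, i, i — 3 nuclei, so 3 syllables.
Between /u/ (V1) and /i/ (V2): /whmj/ splits as /wh/ + /mj/ (/mj/ is the longest suffix that is a licit onset).
Between /i/ (V2) and /i/ (V3): /bw/ is a licit onset in full, so it all attaches to the next syllable.
Putting it together: fwuwh.mji.bwihb.
Syllable 1 is /fwuwh/ with coda /wh/, so it is closed.

closed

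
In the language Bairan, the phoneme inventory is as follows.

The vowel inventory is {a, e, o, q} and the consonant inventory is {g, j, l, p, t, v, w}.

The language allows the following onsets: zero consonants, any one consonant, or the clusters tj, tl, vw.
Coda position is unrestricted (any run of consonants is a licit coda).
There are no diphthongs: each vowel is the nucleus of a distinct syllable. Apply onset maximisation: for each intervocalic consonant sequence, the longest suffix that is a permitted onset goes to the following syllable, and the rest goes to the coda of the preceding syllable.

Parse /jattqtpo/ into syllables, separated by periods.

jat.tqt.po

The vowels are a, q, o — 3 nuclei, so 3 syllables.
/a…q/ gap (V1→V2): cluster /tt/ — the longest permitted-onset suffix is /t/; onset = /t/, preceding coda = /t/.
/q…o/ gap (V2→V3): /tp/ splits as /t/ + /p/ (/p/ is the longest suffix that is a licit onset).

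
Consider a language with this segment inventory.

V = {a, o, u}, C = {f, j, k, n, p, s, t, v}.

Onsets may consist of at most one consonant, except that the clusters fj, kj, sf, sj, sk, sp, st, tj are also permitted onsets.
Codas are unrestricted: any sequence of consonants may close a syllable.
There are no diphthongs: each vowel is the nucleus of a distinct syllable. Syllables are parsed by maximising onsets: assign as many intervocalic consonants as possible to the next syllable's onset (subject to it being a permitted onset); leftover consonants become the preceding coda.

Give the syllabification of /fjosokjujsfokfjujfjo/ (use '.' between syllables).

The vowels are o, o, u, o, u, o — 6 nuclei, so 6 syllables.
σ1/σ2 boundary: /s/ → onset of the next syllable (single consonants are always licit onsets).
σ2/σ3 boundary: cluster /kj/ — /kj/ is itself a permitted onset, so the whole cluster goes right; preceding coda = ∅.
σ3/σ4 boundary: /jsf/ splits as /j/ + /sf/ (/sf/ is the longest suffix that is a licit onset).
σ4/σ5 boundary: /kfj/ splits as /k/ + /fj/ (/fj/ is the longest suffix that is a licit onset).
σ5/σ6 boundary: /jfj/ — longest licit onset from the right is /fj/, leaving /j/ as coda.

fjo.so.kjuj.sfok.fjuj.fjo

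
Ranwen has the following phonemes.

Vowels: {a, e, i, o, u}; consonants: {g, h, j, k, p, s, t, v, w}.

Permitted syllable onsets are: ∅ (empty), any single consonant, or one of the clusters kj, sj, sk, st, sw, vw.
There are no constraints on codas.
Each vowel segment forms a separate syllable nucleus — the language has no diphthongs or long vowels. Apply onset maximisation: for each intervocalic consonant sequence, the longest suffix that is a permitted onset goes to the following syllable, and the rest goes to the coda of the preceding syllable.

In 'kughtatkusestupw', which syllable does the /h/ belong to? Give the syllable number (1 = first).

Nuclei (vowels): u, a, u, e, u → 5 syllables.
/u…a/ gap (V1→V2): /ght/ — longest licit onset from the right is /t/, leaving /gh/ as coda.
/a…u/ gap (V2→V3): /tk/; trying suffixes from longest down, /k/ is the first permitted one, so coda /t/ | onset /k/.
/u…e/ gap (V3→V4): /s/ → onset of the next syllable (single consonants are always licit onsets).
/e…u/ gap (V4→V5): cluster /st/ — /st/ is itself a permitted onset, so the whole cluster goes right; preceding coda = ∅.
Syllabification: kugh.tat.ku.se.stupw.
The /h/ is in the coda of syllable 1 (/kugh/).

1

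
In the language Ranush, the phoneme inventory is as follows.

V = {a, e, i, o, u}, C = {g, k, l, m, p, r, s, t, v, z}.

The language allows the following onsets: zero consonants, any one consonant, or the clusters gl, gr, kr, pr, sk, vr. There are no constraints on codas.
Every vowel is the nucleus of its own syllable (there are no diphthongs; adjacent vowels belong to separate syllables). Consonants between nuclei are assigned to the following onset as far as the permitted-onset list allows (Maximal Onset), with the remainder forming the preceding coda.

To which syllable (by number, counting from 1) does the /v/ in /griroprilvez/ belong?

Nuclei (vowels): i, o, i, e → 4 syllables.
/i…o/ gap (V1→V2): /r/ → onset of the next syllable (single consonants are always licit onsets).
/o…i/ gap (V2→V3): /pr/ is a licit onset in full, so it all attaches to the next syllable.
/i…e/ gap (V3→V4): /lv/ — longest licit onset from the right is /v/, leaving /l/ as coda.
Syllabification: gri.ro.pril.vez.
The /v/ is in the onset of syllable 4 (/vez/).

4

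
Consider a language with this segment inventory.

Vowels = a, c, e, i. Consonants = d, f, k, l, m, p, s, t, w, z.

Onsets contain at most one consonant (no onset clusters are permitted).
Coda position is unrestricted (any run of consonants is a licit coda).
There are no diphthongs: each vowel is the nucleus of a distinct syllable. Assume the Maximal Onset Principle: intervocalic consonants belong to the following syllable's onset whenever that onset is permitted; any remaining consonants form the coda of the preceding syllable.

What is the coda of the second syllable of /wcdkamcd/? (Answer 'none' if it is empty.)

Vowels present: c, a, c; each is a nucleus, giving 3 syllables.
Between /c/ (V1) and /a/ (V2): cluster /dk/ — the longest permitted-onset suffix is /k/; onset = /k/, preceding coda = /d/.
Between /a/ (V2) and /c/ (V3): /m/ → onset of the next syllable (single consonants are always licit onsets).
Syllabification: wcd.ka.mcd.
Syllable 2 is /ka/: onset /k/, nucleus /a/, coda ∅.

none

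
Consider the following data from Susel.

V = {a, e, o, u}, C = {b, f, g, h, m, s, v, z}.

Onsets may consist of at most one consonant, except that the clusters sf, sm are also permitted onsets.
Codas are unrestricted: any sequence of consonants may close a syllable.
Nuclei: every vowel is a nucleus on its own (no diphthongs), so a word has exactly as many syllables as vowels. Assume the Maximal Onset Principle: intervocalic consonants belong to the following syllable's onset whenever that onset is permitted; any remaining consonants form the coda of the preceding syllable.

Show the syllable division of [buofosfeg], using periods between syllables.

bu.o.fo.sfeg

Nuclei (vowels): u, o, o, e → 4 syllables.
Between /u/ (V1) and /o/ (V2): hiatus — the boundary sits between the two vowels.
Between /o/ (V2) and /o/ (V3): just /f/ — single C goes to the following onset.
Between /o/ (V3) and /e/ (V4): /sf/ — entire cluster is a permitted onset → onset /sf/, coda ∅.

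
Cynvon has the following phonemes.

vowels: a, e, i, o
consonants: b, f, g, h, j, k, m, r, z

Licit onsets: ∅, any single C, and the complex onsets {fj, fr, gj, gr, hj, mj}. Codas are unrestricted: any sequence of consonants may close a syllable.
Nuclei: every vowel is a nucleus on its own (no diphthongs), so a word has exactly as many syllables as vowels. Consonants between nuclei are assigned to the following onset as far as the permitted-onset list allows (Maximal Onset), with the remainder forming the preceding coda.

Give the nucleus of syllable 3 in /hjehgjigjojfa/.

The vowels are e, i, o, a — 4 nuclei, so 4 syllables.
The third nucleus (vowel 3 from the left) is /o/.

o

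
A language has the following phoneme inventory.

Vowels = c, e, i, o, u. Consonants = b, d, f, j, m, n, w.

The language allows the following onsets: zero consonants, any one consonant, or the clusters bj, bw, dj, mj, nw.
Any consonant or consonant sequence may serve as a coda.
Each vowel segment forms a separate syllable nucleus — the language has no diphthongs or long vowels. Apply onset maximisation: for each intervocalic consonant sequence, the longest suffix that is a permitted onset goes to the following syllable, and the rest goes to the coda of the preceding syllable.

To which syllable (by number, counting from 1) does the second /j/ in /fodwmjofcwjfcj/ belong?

3

The vowels are o, o, c, c — 4 nuclei, so 4 syllables.
/o…o/ gap (V1→V2): cluster /dwmj/ — the longest permitted-onset suffix is /mj/; onset = /mj/, preceding coda = /dw/.
/o…c/ gap (V2→V3): /f/ → onset of the next syllable (single consonants are always licit onsets).
/c…c/ gap (V3→V4): cluster /wjf/ — the longest permitted-onset suffix is /f/; onset = /f/, preceding coda = /wj/.
Result: fodw.mjo.fcwj.fcj.
The second /j/ is in the coda of syllable 3 (/fcwj/).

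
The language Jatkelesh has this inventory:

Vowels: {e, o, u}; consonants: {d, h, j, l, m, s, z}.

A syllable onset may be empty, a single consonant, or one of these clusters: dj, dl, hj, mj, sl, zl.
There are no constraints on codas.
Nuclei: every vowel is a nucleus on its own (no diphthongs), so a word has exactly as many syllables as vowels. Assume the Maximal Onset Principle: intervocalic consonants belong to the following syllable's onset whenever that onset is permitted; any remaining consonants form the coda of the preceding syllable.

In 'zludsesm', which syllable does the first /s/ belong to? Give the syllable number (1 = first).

Vowels present: u, e; each is a nucleus, giving 2 syllables.
Between /u/ (V1) and /e/ (V2): /ds/; trying suffixes from longest down, /s/ is the first permitted one, so coda /d/ | onset /s/.
Putting it together: zlud.sesm.
The first /s/ is in the onset of syllable 2 (/sesm/).

2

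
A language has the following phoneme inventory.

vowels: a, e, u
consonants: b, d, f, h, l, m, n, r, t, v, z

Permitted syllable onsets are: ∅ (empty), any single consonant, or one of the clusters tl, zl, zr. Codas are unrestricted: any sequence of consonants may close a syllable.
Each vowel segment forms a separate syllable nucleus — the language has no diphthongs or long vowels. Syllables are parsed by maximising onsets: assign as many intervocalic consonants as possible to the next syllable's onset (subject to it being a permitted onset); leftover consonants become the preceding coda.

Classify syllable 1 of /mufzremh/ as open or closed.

Vowels present: u, e; each is a nucleus, giving 2 syllables.
Between /u/ (V1) and /e/ (V2): /fzr/; trying suffixes from longest down, /zr/ is the first permitted one, so coda /f/ | onset /zr/.
Putting it together: muf.zremh.
Syllable 1 is /muf/ with coda /f/, so it is closed.

closed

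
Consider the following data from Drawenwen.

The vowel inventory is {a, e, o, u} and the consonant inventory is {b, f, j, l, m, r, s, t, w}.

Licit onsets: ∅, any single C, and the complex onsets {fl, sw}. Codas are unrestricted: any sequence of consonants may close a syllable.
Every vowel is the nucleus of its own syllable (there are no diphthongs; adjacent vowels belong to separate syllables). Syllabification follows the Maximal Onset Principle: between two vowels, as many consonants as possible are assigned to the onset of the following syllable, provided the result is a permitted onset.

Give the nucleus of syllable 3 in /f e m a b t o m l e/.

Nuclei (vowels): e, a, o, e → 4 syllables.
The third nucleus (vowel 3 from the left) is /o/.

o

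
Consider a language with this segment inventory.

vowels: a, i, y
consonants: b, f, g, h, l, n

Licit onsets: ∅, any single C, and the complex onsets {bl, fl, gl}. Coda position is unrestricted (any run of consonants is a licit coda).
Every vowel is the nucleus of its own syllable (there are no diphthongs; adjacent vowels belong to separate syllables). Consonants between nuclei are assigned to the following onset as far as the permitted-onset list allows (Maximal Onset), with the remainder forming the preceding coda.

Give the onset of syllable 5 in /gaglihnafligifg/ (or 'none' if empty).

g

The vowels are a, i, a, i, i — 5 nuclei, so 5 syllables.
Between /a/ (V1) and /i/ (V2): /gl/ — entire cluster is a permitted onset → onset /gl/, coda ∅.
Between /i/ (V2) and /a/ (V3): cluster /hn/ — the longest permitted-onset suffix is /n/; onset = /n/, preceding coda = /h/.
Between /a/ (V3) and /i/ (V4): /fl/ — entire cluster is a permitted onset → onset /fl/, coda ∅.
Between /i/ (V4) and /i/ (V5): /g/ is a single consonant, so it becomes the next onset.
Putting it together: ga.glih.na.fli.gifg.
Syllable 5 is /gifg/: onset /g/, nucleus /i/, coda /fg/.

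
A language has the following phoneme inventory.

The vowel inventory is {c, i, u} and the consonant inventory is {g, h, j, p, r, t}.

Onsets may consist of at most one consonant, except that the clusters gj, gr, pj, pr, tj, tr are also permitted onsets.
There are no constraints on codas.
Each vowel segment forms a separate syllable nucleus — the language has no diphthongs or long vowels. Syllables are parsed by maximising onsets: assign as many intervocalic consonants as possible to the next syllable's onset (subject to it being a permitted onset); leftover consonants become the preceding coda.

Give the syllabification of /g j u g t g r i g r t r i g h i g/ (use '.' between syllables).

Vowels present: u, i, i, i; each is a nucleus, giving 4 syllables.
/u…i/ gap (V1→V2): cluster /gtgr/ — the longest permitted-onset suffix is /gr/; onset = /gr/, preceding coda = /gt/.
/i…i/ gap (V2→V3): /grtr/; trying suffixes from longest down, /tr/ is the first permitted one, so coda /gr/ | onset /tr/.
/i…i/ gap (V3→V4): cluster /gh/ — the longest permitted-onset suffix is /h/; onset = /h/, preceding coda = /g/.

gjugt.grigr.trig.hig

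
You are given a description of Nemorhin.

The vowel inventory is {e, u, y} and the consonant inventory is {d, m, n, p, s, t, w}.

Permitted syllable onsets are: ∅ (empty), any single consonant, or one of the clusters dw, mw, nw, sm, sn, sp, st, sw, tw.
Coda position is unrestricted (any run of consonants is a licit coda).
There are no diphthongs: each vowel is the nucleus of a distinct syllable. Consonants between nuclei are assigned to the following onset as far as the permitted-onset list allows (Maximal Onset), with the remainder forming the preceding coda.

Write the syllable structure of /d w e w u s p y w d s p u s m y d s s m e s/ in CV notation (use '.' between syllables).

The vowels are e, u, y, u, y, e — 6 nuclei, so 6 syllables.
σ1/σ2 boundary: just /w/ — single C goes to the following onset.
σ2/σ3 boundary: /sp/ — entire cluster is a permitted onset → onset /sp/, coda ∅.
σ3/σ4 boundary: /wdsp/ — longest licit onset from the right is /sp/, leaving /wd/ as coda.
σ4/σ5 boundary: cluster /sm/ — /sm/ is itself a permitted onset, so the whole cluster goes right; preceding coda = ∅.
σ5/σ6 boundary: /dssm/ — longest licit onset from the right is /sm/, leaving /ds/ as coda.
Putting it together: dwe.wu.spywd.spu.smyds.smes.
Mapping each syllable to C/V: /dwe/ → CCV, /wu/ → CV, /spywd/ → CCVCC, /spu/ → CCV, /smyds/ → CCVCC, /smes/ → CCVC.

CCV.CV.CCVCC.CCV.CCVCC.CCVC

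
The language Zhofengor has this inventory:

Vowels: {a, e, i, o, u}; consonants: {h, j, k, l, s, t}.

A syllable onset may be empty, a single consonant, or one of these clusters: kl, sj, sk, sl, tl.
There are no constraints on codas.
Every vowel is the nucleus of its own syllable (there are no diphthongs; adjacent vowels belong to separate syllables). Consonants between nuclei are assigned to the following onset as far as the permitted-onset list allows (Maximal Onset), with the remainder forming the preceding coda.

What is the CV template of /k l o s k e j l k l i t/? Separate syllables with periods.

Vowels present: o, e, i; each is a nucleus, giving 3 syllables.
V1 /o/ – V2 /e/: /sk/ — entire cluster is a permitted onset → onset /sk/, coda ∅.
V2 /e/ – V3 /i/: /jlkl/; trying suffixes from longest down, /kl/ is the first permitted one, so coda /jl/ | onset /kl/.
Syllabification: klo.skejl.klit.
Mapping each syllable to C/V: /klo/ → CCV, /skejl/ → CCVCC, /klit/ → CCVC.

CCV.CCVCC.CCVC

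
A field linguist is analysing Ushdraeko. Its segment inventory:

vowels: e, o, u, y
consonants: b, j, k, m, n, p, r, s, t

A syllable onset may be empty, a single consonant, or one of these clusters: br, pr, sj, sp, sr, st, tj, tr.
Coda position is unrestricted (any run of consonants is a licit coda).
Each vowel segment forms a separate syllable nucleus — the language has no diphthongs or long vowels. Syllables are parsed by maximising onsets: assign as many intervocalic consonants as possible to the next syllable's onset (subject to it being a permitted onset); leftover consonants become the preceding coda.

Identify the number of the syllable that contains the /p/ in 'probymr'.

The vowels are o, y — 2 nuclei, so 2 syllables.
/o…y/ gap (V1→V2): /b/ is a single consonant, so it becomes the next onset.
Putting it together: pro.bymr.
The /p/ is in the onset of syllable 1 (/pro/).

1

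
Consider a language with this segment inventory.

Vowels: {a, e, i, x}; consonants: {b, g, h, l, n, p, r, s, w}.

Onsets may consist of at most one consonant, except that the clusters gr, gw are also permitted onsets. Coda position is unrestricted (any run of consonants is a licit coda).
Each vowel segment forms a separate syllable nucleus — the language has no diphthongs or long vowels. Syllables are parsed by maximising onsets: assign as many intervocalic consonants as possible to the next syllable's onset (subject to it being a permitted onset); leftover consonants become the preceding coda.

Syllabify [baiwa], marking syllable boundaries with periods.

ba.i.wa

The vowels are a, i, a — 3 nuclei, so 3 syllables.
/a…i/ gap (V1→V2): nothing intervenes; syllable break is V.V.
/i…a/ gap (V2→V3): /w/ is a single consonant, so it becomes the next onset.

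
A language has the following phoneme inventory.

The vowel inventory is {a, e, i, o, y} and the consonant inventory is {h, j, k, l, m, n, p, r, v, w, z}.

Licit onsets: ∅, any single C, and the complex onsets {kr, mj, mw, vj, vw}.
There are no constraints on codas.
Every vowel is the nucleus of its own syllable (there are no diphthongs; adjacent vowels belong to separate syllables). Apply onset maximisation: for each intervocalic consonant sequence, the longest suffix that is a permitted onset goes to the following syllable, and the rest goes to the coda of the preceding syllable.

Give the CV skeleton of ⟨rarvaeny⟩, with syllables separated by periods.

Nuclei (vowels): a, a, e, y → 4 syllables.
V1 /a/ – V2 /a/: /rv/ — longest licit onset from the right is /v/, leaving /r/ as coda.
V2 /a/ – V3 /e/: no consonants, so the boundary falls immediately after /a/.
V3 /e/ – V4 /y/: /n/ is a single consonant, so it becomes the next onset.
So the parse is rar.va.e.ny.
Mapping each syllable to C/V: /rar/ → CVC, /va/ → CV, /e/ → V, /ny/ → CV.

CVC.CV.V.CV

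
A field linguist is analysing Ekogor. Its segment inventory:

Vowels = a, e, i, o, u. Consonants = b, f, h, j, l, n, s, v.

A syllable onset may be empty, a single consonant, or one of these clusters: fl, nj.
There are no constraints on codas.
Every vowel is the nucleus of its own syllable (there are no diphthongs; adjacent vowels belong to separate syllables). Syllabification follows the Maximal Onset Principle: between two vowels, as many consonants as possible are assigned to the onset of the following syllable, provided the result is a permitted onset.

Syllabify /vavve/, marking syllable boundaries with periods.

The vowels are a, e — 2 nuclei, so 2 syllables.
V1 /a/ – V2 /e/: cluster /vv/ — the longest permitted-onset suffix is /v/; onset = /v/, preceding coda = /v/.

vav.ve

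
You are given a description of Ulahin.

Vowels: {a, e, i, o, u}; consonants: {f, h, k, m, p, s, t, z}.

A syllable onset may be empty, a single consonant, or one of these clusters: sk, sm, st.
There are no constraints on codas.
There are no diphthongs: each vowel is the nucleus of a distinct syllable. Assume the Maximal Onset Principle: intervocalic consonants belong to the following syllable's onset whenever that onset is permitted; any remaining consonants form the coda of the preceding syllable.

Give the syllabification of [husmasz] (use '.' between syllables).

hu.smasz

The vowels are u, a — 2 nuclei, so 2 syllables.
σ1/σ2 boundary: /sm/ is a licit onset in full, so it all attaches to the next syllable.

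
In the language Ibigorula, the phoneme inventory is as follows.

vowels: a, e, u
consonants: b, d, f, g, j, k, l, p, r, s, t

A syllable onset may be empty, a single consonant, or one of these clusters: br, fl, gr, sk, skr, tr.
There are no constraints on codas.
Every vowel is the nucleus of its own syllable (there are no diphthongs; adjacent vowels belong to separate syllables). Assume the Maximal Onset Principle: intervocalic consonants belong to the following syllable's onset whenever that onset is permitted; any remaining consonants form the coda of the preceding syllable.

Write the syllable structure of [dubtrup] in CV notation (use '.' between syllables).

CVC.CCVC

The vowels are u, u — 2 nuclei, so 2 syllables.
/u…u/ gap (V1→V2): /btr/; trying suffixes from longest down, /tr/ is the first permitted one, so coda /b/ | onset /tr/.
Putting it together: dub.trup.
Mapping each syllable to C/V: /dub/ → CVC, /trup/ → CCVC.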